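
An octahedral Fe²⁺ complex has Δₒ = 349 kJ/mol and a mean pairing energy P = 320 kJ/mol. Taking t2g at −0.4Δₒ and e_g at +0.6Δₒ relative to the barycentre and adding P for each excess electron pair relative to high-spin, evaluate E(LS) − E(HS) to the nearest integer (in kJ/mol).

Fe²⁺: group 8, so d-count = 8 − 2 = 6.
High-spin d⁶ fills as t2g^4 e_g^2 with CFSE 4(−0.4) + 2(+0.6) = -0.4Δₒ = -140 kJ/mol.
Low-spin t2g^6 e_g^0 gives -2.4Δₒ = -838 kJ/mol, but forming 2 extra pairs costs 2P = 640 kJ/mol, so E(LS) = -838 + 640 = -198 kJ/mol.
E(LS) − E(HS) = -198 − (-140) = -58 kJ/mol.

-58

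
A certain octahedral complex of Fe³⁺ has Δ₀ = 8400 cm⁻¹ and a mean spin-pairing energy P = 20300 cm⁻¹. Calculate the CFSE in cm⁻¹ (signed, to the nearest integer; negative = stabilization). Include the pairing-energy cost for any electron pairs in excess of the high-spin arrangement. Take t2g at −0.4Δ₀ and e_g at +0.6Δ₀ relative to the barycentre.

Group 8 minus oxidation state +3 gives a d⁵ configuration for Fe³⁺.
Here Δ₀ < P (8400 < 20300), so the high-spin state is favoured.
Configuration: t2g^3 e_g^2.
Orbital CFSE = 0.0Δ₀ = 0.0 × 8400 = 0 cm⁻¹.
High-spin has no excess pairs, so no pairing correction applies.

0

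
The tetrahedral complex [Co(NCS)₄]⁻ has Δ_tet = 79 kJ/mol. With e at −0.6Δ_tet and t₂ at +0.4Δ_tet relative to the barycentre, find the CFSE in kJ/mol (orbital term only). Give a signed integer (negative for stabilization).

-47

Each NCS⁻ contributes -1; 4 × (-1) = -4. With overall charge -1, Co is in the +3 oxidation state.
Co³⁺: group 9, so d-count = 9 − 3 = 6.
With tetrahedral geometry the complex is necessarily high-spin.
Electron filling gives e³ t₂³.
Orbital CFSE = 3(-0.6) + 3(0.4) = -0.6Δ_tet = -0.6 × 79 = -47 kJ/mol.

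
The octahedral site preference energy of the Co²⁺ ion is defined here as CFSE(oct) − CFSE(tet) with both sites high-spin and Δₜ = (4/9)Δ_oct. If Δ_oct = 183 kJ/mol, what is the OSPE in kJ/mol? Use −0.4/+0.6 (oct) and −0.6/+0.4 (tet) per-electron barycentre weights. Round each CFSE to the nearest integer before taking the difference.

-48

Group 9 minus oxidation state +2 gives a d⁷ configuration for Co²⁺.
Octahedral high-spin t2g^5 e_g^2: CFSE = -0.8 × 183 = -146 kJ/mol.
In a tetrahedral site the filling is e^4 t2^3: CFSE(tet) = -1.2Δₜ = -1.2 × (4/9)(183) = -98 kJ/mol.
Subtracting, OSPE = -146 − (-98) = -48 kJ/mol.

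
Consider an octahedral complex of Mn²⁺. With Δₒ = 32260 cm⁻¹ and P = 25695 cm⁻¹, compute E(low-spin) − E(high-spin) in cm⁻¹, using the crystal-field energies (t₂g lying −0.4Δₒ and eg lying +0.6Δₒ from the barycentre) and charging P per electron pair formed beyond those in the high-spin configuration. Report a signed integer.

-13130

Mn²⁺: group 7, so d-count = 7 − 2 = 5.
High-spin: t₂g³ eg², CFSE = 0.0Δₒ = 0 cm⁻¹.
Low-spin: t₂g⁵ eg⁰, orbital CFSE = -2.0Δₒ = -64520 cm⁻¹; plus 2 excess pairs × P = +51390 cm⁻¹; total -13130 cm⁻¹.
E(LS) − E(HS) = -13130 − (0) = -13130 cm⁻¹.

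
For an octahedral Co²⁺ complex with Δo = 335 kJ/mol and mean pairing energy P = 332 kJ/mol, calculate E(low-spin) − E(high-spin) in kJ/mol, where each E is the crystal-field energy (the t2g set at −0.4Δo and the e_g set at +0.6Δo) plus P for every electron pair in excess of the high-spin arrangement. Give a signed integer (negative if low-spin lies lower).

-3

Co is in group 9, so Co²⁺ is d⁷ (9 − 2 = 7).
High-spin d⁷ fills as t2g^5 e_g^2 with CFSE 5(−0.4) + 2(+0.6) = -0.8Δo = -268 kJ/mol.
For low-spin the configuration is t2g^6 e_g^1: orbital energy -1.8 × 335 = -603 kJ/mol, and 1 additional pair relative to high-spin adds 332 kJ/mol, giving -271 kJ/mol.
The difference is -271 − (-268) = -3 kJ/mol, so low-spin lies lower.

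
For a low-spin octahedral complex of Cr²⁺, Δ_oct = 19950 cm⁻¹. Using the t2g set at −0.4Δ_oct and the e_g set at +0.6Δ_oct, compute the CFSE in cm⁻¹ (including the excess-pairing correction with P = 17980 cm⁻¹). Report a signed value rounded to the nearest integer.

-13940

Cr is in group 6, so Cr²⁺ is d⁴ (6 − 2 = 4).
The d⁴ electrons fill as t2g^4 e_g^0.
The orbital stabilization is -1.6Δ_oct = -1.6 × 19950 = -31920 cm⁻¹.
Relative to high-spin t2g^3 e_g^1 (0 paired), the low-spin configuration has 1 additional pair, contributing +1 × 17980 = +17980 cm⁻¹.
Overall CFSE = -31920 + 17980 = -13940 cm⁻¹.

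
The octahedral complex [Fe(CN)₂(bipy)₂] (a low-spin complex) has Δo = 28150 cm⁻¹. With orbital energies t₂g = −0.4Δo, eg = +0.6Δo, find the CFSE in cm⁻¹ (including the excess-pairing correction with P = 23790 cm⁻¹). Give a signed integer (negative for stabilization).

-19980

Ligand charges: 2×(-1) from CN⁻ and 2×(+0) from bipy sum to -2; with overall charge +0, Fe is +2.
Fe²⁺: group 8, so d-count = 8 − 2 = 6.
Electron filling gives t₂g⁶ eg⁰.
The orbital stabilization is -2.4Δo = -2.4 × 28150 = -67560 cm⁻¹.
High-spin d⁶ would be t₂g⁴ eg² with 1 pair; low-spin has 3, so 2 excess pairs cost +2P = +47580 cm⁻¹.
Combining: -67560 + 47580 = -19980 cm⁻¹.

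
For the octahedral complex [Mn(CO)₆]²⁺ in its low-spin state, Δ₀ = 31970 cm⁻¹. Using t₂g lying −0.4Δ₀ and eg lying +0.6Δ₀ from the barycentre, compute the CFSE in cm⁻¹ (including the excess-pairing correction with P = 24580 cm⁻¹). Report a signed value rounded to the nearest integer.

-14780

CO is neutral, so the +2 overall charge sits on Mn: oxidation state +2.
Mn is in group 7, so Mn²⁺ is d⁵ (7 − 2 = 5).
The d⁵ electrons fill as t₂g⁵ eg⁰.
The orbital stabilization is -2.0Δ₀ = -2.0 × 31970 = -63940 cm⁻¹.
Relative to high-spin t₂g³ eg² (0 paired), the low-spin configuration has 2 additional pairs, contributing +2 × 24580 = +49160 cm⁻¹.
Net CFSE = -63940 + 49160 = -14780 cm⁻¹.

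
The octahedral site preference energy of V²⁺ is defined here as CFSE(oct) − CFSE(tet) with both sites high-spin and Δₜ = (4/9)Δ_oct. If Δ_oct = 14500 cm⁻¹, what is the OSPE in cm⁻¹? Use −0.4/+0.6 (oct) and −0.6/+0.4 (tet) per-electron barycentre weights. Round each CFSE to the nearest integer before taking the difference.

Group 5 minus oxidation state +2 gives a d³ configuration for V²⁺.
Octahedral (high-spin): t₂g³ eg⁰, CFSE = 3(−0.4) + 0(+0.6) = -1.2Δ_oct = -1.2 × 14500 = -17400 cm⁻¹.
In a tetrahedral site the filling is e² t₂¹: CFSE(tet) = -0.8Δₜ = -0.8 × (4/9)(14500) = -5156 cm⁻¹.
OSPE = -17400 − (-5156) = -12244 cm⁻¹.

-12244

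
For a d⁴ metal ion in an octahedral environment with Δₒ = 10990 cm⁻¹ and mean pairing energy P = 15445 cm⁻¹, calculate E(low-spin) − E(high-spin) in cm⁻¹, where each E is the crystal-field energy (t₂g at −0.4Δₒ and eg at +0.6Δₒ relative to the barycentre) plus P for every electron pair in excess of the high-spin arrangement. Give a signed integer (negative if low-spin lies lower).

High-spin: t₂g³ eg¹, CFSE = -0.6Δₒ = -6594 cm⁻¹.
Low-spin: t₂g⁴ eg⁰, orbital CFSE = -1.6Δₒ = -17584 cm⁻¹; plus 1 excess pair × P = +15445 cm⁻¹; total -2139 cm⁻¹.
E(LS) − E(HS) = -2139 − (-6594) = 4455 cm⁻¹.

4455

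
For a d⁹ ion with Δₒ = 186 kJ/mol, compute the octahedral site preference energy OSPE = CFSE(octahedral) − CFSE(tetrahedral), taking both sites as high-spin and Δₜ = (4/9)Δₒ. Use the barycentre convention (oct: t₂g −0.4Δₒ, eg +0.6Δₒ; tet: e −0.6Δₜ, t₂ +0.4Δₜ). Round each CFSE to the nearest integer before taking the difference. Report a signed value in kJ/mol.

-79

Octahedral (high-spin): t2g^6 e_g^3, CFSE = 6(−0.4) + 3(+0.6) = -0.6Δₒ = -0.6 × 186 = -112 kJ/mol.
Tetrahedral e^4 t2^5 gives -0.4Δₜ = -0.4 × (4/9) × 186 = -33 kJ/mol.
OSPE = CFSE(oct) − CFSE(tet) = -112 − (-33) = -79 kJ/mol.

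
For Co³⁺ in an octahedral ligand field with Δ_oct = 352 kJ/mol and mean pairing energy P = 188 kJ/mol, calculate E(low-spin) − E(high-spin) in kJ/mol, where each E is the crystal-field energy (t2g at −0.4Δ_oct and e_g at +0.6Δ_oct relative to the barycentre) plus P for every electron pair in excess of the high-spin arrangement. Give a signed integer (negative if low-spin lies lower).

Co sits in group 9; removing 3 electrons leaves Co³⁺ with 9 − 3 = 6 d electrons.
High-spin: t2g^4 e_g^2, CFSE = -0.4Δ_oct = -141 kJ/mol.
Low-spin t2g^6 e_g^0 gives -2.4Δ_oct = -845 kJ/mol, but forming 2 extra pairs costs 2P = 376 kJ/mol, so E(LS) = -845 + 376 = -469 kJ/mol.
E(LS) − E(HS) = -469 − (-141) = -328 kJ/mol.

-328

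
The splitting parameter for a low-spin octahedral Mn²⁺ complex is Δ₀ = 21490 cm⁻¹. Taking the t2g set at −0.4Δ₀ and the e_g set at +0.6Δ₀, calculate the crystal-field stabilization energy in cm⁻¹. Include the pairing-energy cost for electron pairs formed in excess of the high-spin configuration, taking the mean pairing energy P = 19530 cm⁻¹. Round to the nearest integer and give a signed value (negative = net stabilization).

-3920

Mn is in group 7, so Mn²⁺ is d⁵ (7 − 2 = 5).
Configuration: t2g^5 e_g^0.
The orbital stabilization is -2.0Δ₀ = -2.0 × 21490 = -42980 cm⁻¹.
Relative to high-spin t2g^3 e_g^2 (0 paired), the low-spin configuration has 2 additional pairs, contributing +2 × 19530 = +39060 cm⁻¹.
Net CFSE = -42980 + 39060 = -3920 cm⁻¹.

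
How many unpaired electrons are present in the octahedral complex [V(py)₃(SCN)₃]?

2

Ligand charges: 3×(+0) from py and 3×(-1) from SCN⁻ sum to -3; with overall charge +0, V is +3.
V sits in group 5; removing 3 electrons leaves V³⁺ with 5 − 3 = 2 d electrons.
Configuration: t₂g² eg⁰, giving 2 unpaired electrons.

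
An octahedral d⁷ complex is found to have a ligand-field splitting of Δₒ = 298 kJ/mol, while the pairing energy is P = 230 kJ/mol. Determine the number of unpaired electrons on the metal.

Δₒ > P, so pairing is preferred: the ground state is low-spin.
Configuration: t₂g⁶ eg¹.
Unpaired electrons: 1.

1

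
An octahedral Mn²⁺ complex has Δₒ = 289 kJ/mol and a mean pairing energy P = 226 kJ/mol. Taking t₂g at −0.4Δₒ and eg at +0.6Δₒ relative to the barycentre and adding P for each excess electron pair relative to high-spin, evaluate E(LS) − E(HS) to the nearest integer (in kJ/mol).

-126

Mn is in group 7, so Mn²⁺ is d⁵ (7 − 2 = 5).
High-spin d⁵ fills as t₂g³ eg² with CFSE 3(−0.4) + 2(+0.6) = 0.0Δₒ = 0 kJ/mol.
Low-spin t₂g⁵ eg⁰ gives -2.0Δₒ = -578 kJ/mol, but forming 2 extra pairs costs 2P = 452 kJ/mol, so E(LS) = -578 + 452 = -126 kJ/mol.
Thus E(LS) − E(HS) = -126 kJ/mol.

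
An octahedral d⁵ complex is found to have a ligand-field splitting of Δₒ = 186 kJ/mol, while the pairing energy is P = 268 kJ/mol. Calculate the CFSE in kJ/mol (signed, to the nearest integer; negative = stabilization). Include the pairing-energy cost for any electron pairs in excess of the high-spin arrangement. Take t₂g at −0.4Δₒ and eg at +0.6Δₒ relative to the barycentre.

0

Here Δₒ < P (186 < 268), so the high-spin state is favoured.
Configuration: t₂g³ eg².
Orbital CFSE = 0.0Δₒ = 0.0 × 186 = 0 kJ/mol.
High-spin has no excess pairs, so no pairing correction applies.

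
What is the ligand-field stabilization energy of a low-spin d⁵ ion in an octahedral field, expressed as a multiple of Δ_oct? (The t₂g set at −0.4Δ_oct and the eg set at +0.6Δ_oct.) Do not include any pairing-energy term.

Configuration: t₂g⁵ eg⁰.
CFSE = 5(-0.4Δ_oct) + 0(0.6Δ_oct) = -2.0Δ_oct + 0.0Δ_oct = -2.0Δ_oct.

-2.0 Δ_oct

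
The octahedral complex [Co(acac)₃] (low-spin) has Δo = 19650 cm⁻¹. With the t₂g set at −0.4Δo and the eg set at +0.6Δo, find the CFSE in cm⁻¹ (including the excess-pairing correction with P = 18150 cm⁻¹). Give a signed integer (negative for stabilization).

Each acac⁻ contributes -1; 3 × (-1) = -3. With overall charge +0, Co is in the +3 oxidation state.
Co sits in group 9; removing 3 electrons leaves Co³⁺ with 9 − 3 = 6 d electrons.
Configuration: t₂g⁶ eg⁰.
The orbital stabilization is -2.4Δo = -2.4 × 19650 = -47160 cm⁻¹.
Relative to high-spin t₂g⁴ eg² (1 paired), the low-spin configuration has 2 additional pairs, contributing +2 × 18150 = +36300 cm⁻¹.
Overall CFSE = -47160 + 36300 = -10860 cm⁻¹.

-10860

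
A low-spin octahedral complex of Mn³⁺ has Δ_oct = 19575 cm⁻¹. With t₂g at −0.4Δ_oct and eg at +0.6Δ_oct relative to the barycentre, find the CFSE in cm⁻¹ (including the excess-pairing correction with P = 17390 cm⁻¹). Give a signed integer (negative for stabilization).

Mn is in group 7, so Mn³⁺ is d⁴ (7 − 3 = 4).
The d⁴ electrons fill as t₂g⁴ eg⁰.
The orbital stabilization is -1.6Δ_oct = -1.6 × 19575 = -31320 cm⁻¹.
High-spin d⁴ would be t₂g³ eg¹ with 0 pairs; low-spin has 1, so 1 excess pair costs +1P = +17390 cm⁻¹.
Net CFSE = -31320 + 17390 = -13930 cm⁻¹.

-13930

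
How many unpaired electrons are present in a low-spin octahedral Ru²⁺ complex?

Ru²⁺: group 8, so d-count = 8 − 2 = 6.
Configuration: t₂g⁶ eg⁰, giving 0 unpaired electrons.

0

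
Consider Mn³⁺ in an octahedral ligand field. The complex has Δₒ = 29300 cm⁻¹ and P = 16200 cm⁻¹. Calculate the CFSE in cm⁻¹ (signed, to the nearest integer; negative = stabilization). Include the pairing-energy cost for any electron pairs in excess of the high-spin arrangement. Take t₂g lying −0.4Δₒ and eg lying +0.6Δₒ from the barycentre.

Mn is in group 7, so Mn³⁺ is d⁴ (7 − 3 = 4).
Since Δₒ = 29300 cm⁻¹ > P = 16200 cm⁻¹, the complex adopts the low-spin configuration.
Filling d⁴ accordingly: t₂g⁴ eg⁰.
Orbital CFSE = -1.6Δₒ = -1.6 × 29300 = -46880 cm⁻¹.
Excess pairs vs high-spin: 1 − 0 = 1; pairing cost = +16200 cm⁻¹.
Net CFSE = -46880 + 16200 = -30680 cm⁻¹.

-30680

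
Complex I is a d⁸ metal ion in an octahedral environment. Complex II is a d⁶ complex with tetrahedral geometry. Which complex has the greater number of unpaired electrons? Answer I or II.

II

I: t₂g⁶ eg² → 2 unpaired.
II: Tetrahedral splitting is small, so the complex is high-spin; e³ t₂³ → 4 unpaired.
So II has more unpaired electrons.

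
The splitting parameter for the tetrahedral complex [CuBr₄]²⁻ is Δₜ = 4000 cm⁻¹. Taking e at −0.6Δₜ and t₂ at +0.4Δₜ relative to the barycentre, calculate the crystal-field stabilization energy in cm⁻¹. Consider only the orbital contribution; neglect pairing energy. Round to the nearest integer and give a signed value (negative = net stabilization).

-1600

Each Br⁻ contributes -1; 4 × (-1) = -4. With overall charge -2, Cu is in the +2 oxidation state.
Cu is in group 11, so Cu²⁺ is d⁹ (11 − 2 = 9).
Tetrahedral fields are weak (Δₜ ≈ 4/9 Δₒ), so electrons fill high-spin.
Configuration: e⁴ t₂⁵.
CFSE(orbital) = 4×(-0.6Δₜ) + 5×(0.4Δₜ) = -0.4Δₜ; with Δₜ = 4000 cm⁻¹ that is -1600 cm⁻¹.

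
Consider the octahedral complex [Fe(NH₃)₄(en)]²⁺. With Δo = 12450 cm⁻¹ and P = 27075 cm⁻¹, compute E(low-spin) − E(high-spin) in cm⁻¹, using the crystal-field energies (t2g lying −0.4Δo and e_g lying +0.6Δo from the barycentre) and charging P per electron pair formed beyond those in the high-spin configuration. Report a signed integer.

29250

Ligand charges: 4×(+0) from NH₃ and 1×(+0) from en sum to +0; with overall charge +2, Fe is +2.
Group 8 minus oxidation state +2 gives a d⁶ configuration for Fe²⁺.
High-spin d⁶ fills as t2g^4 e_g^2 with CFSE 4(−0.4) + 2(+0.6) = -0.4Δo = -4980 cm⁻¹.
For low-spin the configuration is t2g^6 e_g^0: orbital energy -2.4 × 12450 = -29880 cm⁻¹, and 2 additional pairs relative to high-spin add 54150 cm⁻¹, giving 24270 cm⁻¹.
E(LS) − E(HS) = 24270 − (-4980) = 29250 cm⁻¹.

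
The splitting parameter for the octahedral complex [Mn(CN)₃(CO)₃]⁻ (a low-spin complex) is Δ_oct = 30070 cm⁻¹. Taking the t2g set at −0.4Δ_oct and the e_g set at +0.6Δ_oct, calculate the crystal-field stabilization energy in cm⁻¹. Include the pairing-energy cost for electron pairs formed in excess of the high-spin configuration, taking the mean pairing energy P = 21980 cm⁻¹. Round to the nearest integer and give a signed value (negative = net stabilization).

Ligand charges: 3×(-1) from CN⁻ and 3×(+0) from CO sum to -3; with overall charge -1, Mn is +2.
Mn is in group 7, so Mn²⁺ is d⁵ (7 − 2 = 5).
Electron filling gives t2g^5 e_g^0.
The orbital stabilization is -2.0Δ_oct = -2.0 × 30070 = -60140 cm⁻¹.
High-spin d⁵ would be t2g^3 e_g^2 with 0 pairs; low-spin has 2, so 2 excess pairs cost +2P = +43960 cm⁻¹.
Net CFSE = -60140 + 43960 = -16180 cm⁻¹.

-16180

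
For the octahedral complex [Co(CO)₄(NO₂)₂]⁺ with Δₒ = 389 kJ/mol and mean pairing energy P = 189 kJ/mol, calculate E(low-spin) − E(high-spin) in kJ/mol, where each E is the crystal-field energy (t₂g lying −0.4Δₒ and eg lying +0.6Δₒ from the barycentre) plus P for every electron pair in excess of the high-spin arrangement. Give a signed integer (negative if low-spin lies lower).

-400

Ligand charges: 4×(+0) from CO and 2×(-1) from NO₂⁻ sum to -2; with overall charge +1, Co is +3.
Group 9 minus oxidation state +3 gives a d⁶ configuration for Co³⁺.
In the high-spin limit (t₂g⁴ eg²) the orbital term is -0.4Δₒ = -156 kJ/mol, with no excess pairing.
Low-spin: t₂g⁶ eg⁰, orbital CFSE = -2.4Δₒ = -934 kJ/mol; plus 2 excess pairs × P = +378 kJ/mol; total -556 kJ/mol.
The difference is -556 − (-156) = -400 kJ/mol, so low-spin lies lower.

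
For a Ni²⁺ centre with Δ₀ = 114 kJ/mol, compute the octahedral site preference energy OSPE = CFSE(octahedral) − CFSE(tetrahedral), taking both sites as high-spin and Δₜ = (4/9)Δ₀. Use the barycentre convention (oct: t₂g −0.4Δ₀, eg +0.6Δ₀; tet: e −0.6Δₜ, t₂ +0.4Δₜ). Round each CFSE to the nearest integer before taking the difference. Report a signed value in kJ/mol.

-96

Group 10 minus oxidation state +2 gives a d⁸ configuration for Ni²⁺.
In an octahedral site d⁸ (HS) is t₂g⁶ eg², giving CFSE(oct) = -1.2Δ₀ = -137 kJ/mol.
Tetrahedral: e⁴ t₂⁴, CFSE = 4(−0.6) + 4(+0.4) = -0.8Δₜ = -0.8 × (4/9) × 114 = -41 kJ/mol.
OSPE = -137 − (-41) = -96 kJ/mol.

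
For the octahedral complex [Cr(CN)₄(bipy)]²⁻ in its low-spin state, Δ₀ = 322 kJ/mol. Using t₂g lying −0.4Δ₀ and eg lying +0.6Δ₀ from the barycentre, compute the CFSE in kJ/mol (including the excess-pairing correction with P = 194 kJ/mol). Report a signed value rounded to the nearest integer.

-321

Ligand charges: 4×(-1) from CN⁻ and 1×(+0) from bipy sum to -4; with overall charge -2, Cr is +2.
Cr sits in group 6; removing 2 electrons leaves Cr²⁺ with 6 − 2 = 4 d electrons.
Configuration: t₂g⁴ eg⁰.
Orbital CFSE = 4(-0.4) + 0(0.6) = -1.6Δ₀ = -1.6 × 322 = -515 kJ/mol.
High-spin d⁴ would be t₂g³ eg¹ with 0 pairs; low-spin has 1, so 1 excess pair costs +1P = +194 kJ/mol.
Overall CFSE = -515 + 194 = -321 kJ/mol.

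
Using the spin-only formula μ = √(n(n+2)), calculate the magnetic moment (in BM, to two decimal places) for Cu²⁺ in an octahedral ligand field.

1.73 BM

Cu sits in group 11; removing 2 electrons leaves Cu²⁺ with 11 − 2 = 9 d electrons.
For octahedral d⁹ the high- and low-spin configurations coincide.
Configuration: t2g^6 e_g^3 → 1 unpaired electron.
μ(spin-only) = √[1(1+2)] = √3 ≈ 1.73 BM.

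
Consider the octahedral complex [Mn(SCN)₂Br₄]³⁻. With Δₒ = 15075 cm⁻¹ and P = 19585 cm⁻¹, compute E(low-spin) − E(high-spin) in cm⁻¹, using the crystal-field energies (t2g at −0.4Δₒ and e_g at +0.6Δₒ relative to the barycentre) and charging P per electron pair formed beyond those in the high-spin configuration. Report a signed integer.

Ligand charges: 2×(-1) from SCN⁻ and 4×(-1) from Br⁻ sum to -6; with overall charge -3, Mn is +3.
Mn is in group 7, so Mn³⁺ is d⁴ (7 − 3 = 4).
In the high-spin limit (t2g^3 e_g^1) the orbital term is -0.6Δₒ = -9045 cm⁻¹, with no excess pairing.
Low-spin t2g^4 e_g^0 gives -1.6Δₒ = -24120 cm⁻¹, but forming 1 extra pair costs 1P = 19585 cm⁻¹, so E(LS) = -24120 + 19585 = -4535 cm⁻¹.
Thus E(LS) − E(HS) = 4510 cm⁻¹.

4510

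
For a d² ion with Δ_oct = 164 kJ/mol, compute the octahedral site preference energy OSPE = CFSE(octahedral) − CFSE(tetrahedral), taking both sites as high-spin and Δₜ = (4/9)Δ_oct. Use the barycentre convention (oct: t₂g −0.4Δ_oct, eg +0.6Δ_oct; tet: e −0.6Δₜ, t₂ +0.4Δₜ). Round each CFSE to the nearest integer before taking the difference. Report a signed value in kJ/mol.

-44

Octahedral high-spin t₂g² eg⁰: CFSE = -0.8 × 164 = -131 kJ/mol.
Tetrahedral: e² t₂⁰, CFSE = 2(−0.6) + 0(+0.4) = -1.2Δₜ = -1.2 × (4/9) × 164 = -87 kJ/mol.
Subtracting, OSPE = -131 − (-87) = -44 kJ/mol.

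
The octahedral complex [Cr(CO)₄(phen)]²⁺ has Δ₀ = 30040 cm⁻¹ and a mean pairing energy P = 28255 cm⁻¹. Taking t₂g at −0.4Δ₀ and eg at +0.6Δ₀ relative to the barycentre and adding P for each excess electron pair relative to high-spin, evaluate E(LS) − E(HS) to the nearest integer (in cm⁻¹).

-1785

Ligand charges: 4×(+0) from CO and 1×(+0) from phen sum to +0; with overall charge +2, Cr is +2.
Cr²⁺: group 6, so d-count = 6 − 2 = 4.
High-spin: t₂g³ eg¹, CFSE = -0.6Δ₀ = -18024 cm⁻¹.
Low-spin: t₂g⁴ eg⁰, orbital CFSE = -1.6Δ₀ = -48064 cm⁻¹; plus 1 excess pair × P = +28255 cm⁻¹; total -19809 cm⁻¹.
Thus E(LS) − E(HS) = -1785 cm⁻¹.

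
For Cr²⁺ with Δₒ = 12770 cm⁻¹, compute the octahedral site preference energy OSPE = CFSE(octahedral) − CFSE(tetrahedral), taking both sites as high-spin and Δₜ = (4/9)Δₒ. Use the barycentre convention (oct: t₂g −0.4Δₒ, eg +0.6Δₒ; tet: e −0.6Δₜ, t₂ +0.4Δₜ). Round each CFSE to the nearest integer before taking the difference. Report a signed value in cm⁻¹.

-5392

Cr²⁺: group 6, so d-count = 6 − 2 = 4.
In an octahedral site d⁴ (HS) is t2g^3 e_g^1, giving CFSE(oct) = -0.6Δₒ = -7662 cm⁻¹.
Tetrahedral e^2 t2^2 gives -0.4Δₜ = -0.4 × (4/9) × 12770 = -2270 cm⁻¹.
Subtracting, OSPE = -7662 − (-2270) = -5392 cm⁻¹.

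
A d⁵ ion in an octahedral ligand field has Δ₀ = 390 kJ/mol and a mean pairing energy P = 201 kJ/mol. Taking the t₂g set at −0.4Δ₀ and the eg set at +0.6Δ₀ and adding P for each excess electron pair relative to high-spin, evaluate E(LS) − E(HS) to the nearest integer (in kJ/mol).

-378

High-spin: t₂g³ eg², CFSE = 0.0Δ₀ = 0 kJ/mol.
Low-spin t₂g⁵ eg⁰ gives -2.0Δ₀ = -780 kJ/mol, but forming 2 extra pairs costs 2P = 402 kJ/mol, so E(LS) = -780 + 402 = -378 kJ/mol.
The difference is -378 − (0) = -378 kJ/mol, so low-spin lies lower.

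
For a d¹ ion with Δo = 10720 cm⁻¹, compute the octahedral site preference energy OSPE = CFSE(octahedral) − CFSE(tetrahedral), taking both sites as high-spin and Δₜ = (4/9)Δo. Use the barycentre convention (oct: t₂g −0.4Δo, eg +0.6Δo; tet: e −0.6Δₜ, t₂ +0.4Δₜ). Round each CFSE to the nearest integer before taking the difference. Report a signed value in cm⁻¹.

In an octahedral site d¹ (HS) is t₂g¹ eg⁰, giving CFSE(oct) = -0.4Δo = -4288 cm⁻¹.
In a tetrahedral site the filling is e¹ t₂⁰: CFSE(tet) = -0.6Δₜ = -0.6 × (4/9)(10720) = -2859 cm⁻¹.
OSPE = -4288 − (-2859) = -1429 cm⁻¹.

-1429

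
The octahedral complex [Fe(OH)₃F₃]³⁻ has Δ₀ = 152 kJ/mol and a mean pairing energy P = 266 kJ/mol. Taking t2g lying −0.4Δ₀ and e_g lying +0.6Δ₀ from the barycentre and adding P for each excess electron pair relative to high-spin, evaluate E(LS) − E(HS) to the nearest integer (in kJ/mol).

228

Ligand charges: 3×(-1) from OH⁻ and 3×(-1) from F⁻ sum to -6; with overall charge -3, Fe is +3.
Group 8 minus oxidation state +3 gives a d⁵ configuration for Fe³⁺.
High-spin: t2g^3 e_g^2, CFSE = 0.0Δ₀ = 0 kJ/mol.
Low-spin: t2g^5 e_g^0, orbital CFSE = -2.0Δ₀ = -304 kJ/mol; plus 2 excess pairs × P = +532 kJ/mol; total 228 kJ/mol.
The difference is 228 − (0) = 228 kJ/mol, so high-spin lies lower.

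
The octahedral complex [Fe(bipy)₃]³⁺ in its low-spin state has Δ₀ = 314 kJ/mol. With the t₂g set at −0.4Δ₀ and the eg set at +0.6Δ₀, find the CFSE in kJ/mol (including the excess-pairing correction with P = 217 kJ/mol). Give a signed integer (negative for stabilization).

-194

bipy is neutral, so the +3 overall charge sits on Fe: oxidation state +3.
Fe³⁺: group 8, so d-count = 8 − 3 = 5.
The d⁵ electrons fill as t₂g⁵ eg⁰.
Orbital CFSE = 5(-0.4) + 0(0.6) = -2.0Δ₀ = -2.0 × 314 = -628 kJ/mol.
High-spin d⁵ would be t₂g³ eg² with 0 pairs; low-spin has 2, so 2 excess pairs cost +2P = +434 kJ/mol.
Overall CFSE = -628 + 434 = -194 kJ/mol.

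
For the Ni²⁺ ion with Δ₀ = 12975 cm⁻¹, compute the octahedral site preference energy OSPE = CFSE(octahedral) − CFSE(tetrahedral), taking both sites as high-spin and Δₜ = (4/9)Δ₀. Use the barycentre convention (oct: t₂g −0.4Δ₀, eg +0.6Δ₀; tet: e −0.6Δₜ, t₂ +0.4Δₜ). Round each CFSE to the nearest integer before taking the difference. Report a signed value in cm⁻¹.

Ni sits in group 10; removing 2 electrons leaves Ni²⁺ with 10 − 2 = 8 d electrons.
In an octahedral site d⁸ (HS) is t2g^6 e_g^2, giving CFSE(oct) = -1.2Δ₀ = -15570 cm⁻¹.
Tetrahedral e^4 t2^4 gives -0.8Δₜ = -0.8 × (4/9) × 12975 = -4613 cm⁻¹.
OSPE = -15570 − (-4613) = -10957 cm⁻¹.

-10957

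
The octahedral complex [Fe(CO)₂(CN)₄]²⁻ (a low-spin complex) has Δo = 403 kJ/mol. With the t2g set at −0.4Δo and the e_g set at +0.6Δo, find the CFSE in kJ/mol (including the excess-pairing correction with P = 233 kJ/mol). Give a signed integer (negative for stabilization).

Ligand charges: 2×(+0) from CO and 4×(-1) from CN⁻ sum to -4; with overall charge -2, Fe is +2.
Group 8 minus oxidation state +2 gives a d⁶ configuration for Fe²⁺.
Electron filling gives t2g^6 e_g^0.
The orbital stabilization is -2.4Δo = -2.4 × 403 = -967 kJ/mol.
High-spin d⁶ would be t2g^4 e_g^2 with 1 pair; low-spin has 3, so 2 excess pairs cost +2P = +466 kJ/mol.
Overall CFSE = -967 + 466 = -501 kJ/mol.

-501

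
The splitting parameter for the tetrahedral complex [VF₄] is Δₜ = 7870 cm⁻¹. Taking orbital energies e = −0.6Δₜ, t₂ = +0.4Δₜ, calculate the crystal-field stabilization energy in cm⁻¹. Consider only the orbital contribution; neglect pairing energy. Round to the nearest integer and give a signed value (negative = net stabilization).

Each F⁻ contributes -1; 4 × (-1) = -4. With overall charge +0, V is in the +4 oxidation state.
V sits in group 5; removing 4 electrons leaves V⁴⁺ with 5 − 4 = 1 d electrons.
With tetrahedral geometry the complex is necessarily high-spin.
Electron filling gives e¹ t₂⁰.
CFSE(orbital) = 1×(-0.6Δₜ) + 0×(0.4Δₜ) = -0.6Δₜ; with Δₜ = 7870 cm⁻¹ that is -4722 cm⁻¹.

-4722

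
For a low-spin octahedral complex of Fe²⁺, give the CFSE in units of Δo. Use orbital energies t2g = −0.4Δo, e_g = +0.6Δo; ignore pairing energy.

Group 8 minus oxidation state +2 gives a d⁶ configuration for Fe²⁺.
Configuration: t2g^6 e_g^0.
CFSE = 6(-0.4Δo) + 0(0.6Δo) = -2.4Δo + 0.0Δo = -2.4Δo.

-2.4 Δo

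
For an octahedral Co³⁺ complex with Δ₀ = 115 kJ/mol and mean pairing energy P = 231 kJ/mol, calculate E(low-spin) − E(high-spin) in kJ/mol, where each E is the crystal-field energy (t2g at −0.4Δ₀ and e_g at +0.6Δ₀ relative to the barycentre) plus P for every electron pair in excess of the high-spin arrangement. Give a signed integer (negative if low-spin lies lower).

232

Group 9 minus oxidation state +3 gives a d⁶ configuration for Co³⁺.
High-spin d⁶ fills as t2g^4 e_g^2 with CFSE 4(−0.4) + 2(+0.6) = -0.4Δ₀ = -46 kJ/mol.
For low-spin the configuration is t2g^6 e_g^0: orbital energy -2.4 × 115 = -276 kJ/mol, and 2 additional pairs relative to high-spin add 462 kJ/mol, giving 186 kJ/mol.
E(LS) − E(HS) = 186 − (-46) = 232 kJ/mol.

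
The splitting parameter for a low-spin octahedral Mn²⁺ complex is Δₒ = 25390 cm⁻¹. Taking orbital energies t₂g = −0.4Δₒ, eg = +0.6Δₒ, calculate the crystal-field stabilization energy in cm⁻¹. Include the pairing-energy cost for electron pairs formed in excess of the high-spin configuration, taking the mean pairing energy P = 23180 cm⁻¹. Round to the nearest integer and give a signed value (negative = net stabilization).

Mn is in group 7, so Mn²⁺ is d⁵ (7 − 2 = 5).
The d⁵ electrons fill as t₂g⁵ eg⁰.
CFSE(orbital) = 5×(-0.4Δₒ) + 0×(0.6Δₒ) = -2.0Δₒ; with Δₒ = 25390 cm⁻¹ that is -50780 cm⁻¹.
Relative to high-spin t₂g³ eg² (0 paired), the low-spin configuration has 2 additional pairs, contributing +2 × 23180 = +46360 cm⁻¹.
Combining: -50780 + 46360 = -4420 cm⁻¹.

-4420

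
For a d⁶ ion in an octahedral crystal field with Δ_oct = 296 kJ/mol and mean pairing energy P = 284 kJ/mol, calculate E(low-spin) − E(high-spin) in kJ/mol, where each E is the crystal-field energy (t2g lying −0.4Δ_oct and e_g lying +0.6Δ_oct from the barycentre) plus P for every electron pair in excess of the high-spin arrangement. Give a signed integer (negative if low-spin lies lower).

-24

In the high-spin limit (t2g^4 e_g^2) the orbital term is -0.4Δ_oct = -118 kJ/mol, with no excess pairing.
For low-spin the configuration is t2g^6 e_g^0: orbital energy -2.4 × 296 = -710 kJ/mol, and 2 additional pairs relative to high-spin add 568 kJ/mol, giving -142 kJ/mol.
E(LS) − E(HS) = -142 − (-118) = -24 kJ/mol.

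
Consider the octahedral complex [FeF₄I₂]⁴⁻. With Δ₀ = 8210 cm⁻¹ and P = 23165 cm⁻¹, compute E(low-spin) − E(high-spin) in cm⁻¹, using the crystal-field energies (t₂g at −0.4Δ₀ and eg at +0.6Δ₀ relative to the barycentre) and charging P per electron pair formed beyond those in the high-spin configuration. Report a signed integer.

29910

Ligand charges: 4×(-1) from F⁻ and 2×(-1) from I⁻ sum to -6; with overall charge -4, Fe is +2.
Fe²⁺: group 8, so d-count = 8 − 2 = 6.
In the high-spin limit (t₂g⁴ eg²) the orbital term is -0.4Δ₀ = -3284 cm⁻¹, with no excess pairing.
For low-spin the configuration is t₂g⁶ eg⁰: orbital energy -2.4 × 8210 = -19704 cm⁻¹, and 2 additional pairs relative to high-spin add 46330 cm⁻¹, giving 26626 cm⁻¹.
The difference is 26626 − (-3284) = 29910 cm⁻¹, so high-spin lies lower.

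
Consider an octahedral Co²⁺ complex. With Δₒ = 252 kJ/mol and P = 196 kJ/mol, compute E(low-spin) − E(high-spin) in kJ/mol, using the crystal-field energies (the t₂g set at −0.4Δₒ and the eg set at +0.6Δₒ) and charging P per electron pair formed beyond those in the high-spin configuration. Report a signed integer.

-56

Co²⁺: group 9, so d-count = 9 − 2 = 7.
High-spin d⁷ fills as t₂g⁵ eg² with CFSE 5(−0.4) + 2(+0.6) = -0.8Δₒ = -202 kJ/mol.
Low-spin: t₂g⁶ eg¹, orbital CFSE = -1.8Δₒ = -454 kJ/mol; plus 1 excess pair × P = +196 kJ/mol; total -258 kJ/mol.
Thus E(LS) − E(HS) = -56 kJ/mol.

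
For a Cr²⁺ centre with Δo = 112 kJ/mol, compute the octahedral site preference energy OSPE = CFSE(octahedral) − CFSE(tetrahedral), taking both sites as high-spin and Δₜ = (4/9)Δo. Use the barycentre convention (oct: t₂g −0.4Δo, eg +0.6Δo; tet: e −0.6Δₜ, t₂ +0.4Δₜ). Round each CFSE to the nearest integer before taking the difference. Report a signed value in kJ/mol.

-47

Group 6 minus oxidation state +2 gives a d⁴ configuration for Cr²⁺.
Octahedral (high-spin): t2g^3 e_g^1, CFSE = 3(−0.4) + 1(+0.6) = -0.6Δo = -0.6 × 112 = -67 kJ/mol.
In a tetrahedral site the filling is e^2 t2^2: CFSE(tet) = -0.4Δₜ = -0.4 × (4/9)(112) = -20 kJ/mol.
OSPE = -67 − (-20) = -47 kJ/mol.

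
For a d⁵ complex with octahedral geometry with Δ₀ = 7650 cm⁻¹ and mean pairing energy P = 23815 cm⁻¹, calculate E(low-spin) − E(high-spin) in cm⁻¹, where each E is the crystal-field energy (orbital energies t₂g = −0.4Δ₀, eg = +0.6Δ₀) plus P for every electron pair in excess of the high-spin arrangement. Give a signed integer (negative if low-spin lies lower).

High-spin d⁵ fills as t₂g³ eg² with CFSE 3(−0.4) + 2(+0.6) = 0.0Δ₀ = 0 cm⁻¹.
Low-spin: t₂g⁵ eg⁰, orbital CFSE = -2.0Δ₀ = -15300 cm⁻¹; plus 2 excess pairs × P = +47630 cm⁻¹; total 32330 cm⁻¹.
The difference is 32330 − (0) = 32330 cm⁻¹, so high-spin lies lower.

32330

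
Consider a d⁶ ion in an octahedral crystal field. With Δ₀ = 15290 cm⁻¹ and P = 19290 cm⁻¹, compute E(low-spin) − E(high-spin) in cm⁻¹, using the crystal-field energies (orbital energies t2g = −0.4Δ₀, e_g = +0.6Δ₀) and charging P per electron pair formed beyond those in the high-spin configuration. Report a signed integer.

High-spin d⁶ fills as t2g^4 e_g^2 with CFSE 4(−0.4) + 2(+0.6) = -0.4Δ₀ = -6116 cm⁻¹.
Low-spin: t2g^6 e_g^0, orbital CFSE = -2.4Δ₀ = -36696 cm⁻¹; plus 2 excess pairs × P = +38580 cm⁻¹; total 1884 cm⁻¹.
Thus E(LS) − E(HS) = 8000 cm⁻¹.

8000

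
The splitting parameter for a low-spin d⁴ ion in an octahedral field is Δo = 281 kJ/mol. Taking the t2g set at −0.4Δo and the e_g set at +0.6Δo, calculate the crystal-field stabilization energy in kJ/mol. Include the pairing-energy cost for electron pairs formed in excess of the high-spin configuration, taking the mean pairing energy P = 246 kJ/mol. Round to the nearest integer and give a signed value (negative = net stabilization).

-204

Electron filling gives t2g^4 e_g^0.
Orbital CFSE = 4(-0.4) + 0(0.6) = -1.6Δo = -1.6 × 281 = -450 kJ/mol.
High-spin d⁴ would be t2g^3 e_g^1 with 0 pairs; low-spin has 1, so 1 excess pair costs +1P = +246 kJ/mol.
Net CFSE = -450 + 246 = -204 kJ/mol.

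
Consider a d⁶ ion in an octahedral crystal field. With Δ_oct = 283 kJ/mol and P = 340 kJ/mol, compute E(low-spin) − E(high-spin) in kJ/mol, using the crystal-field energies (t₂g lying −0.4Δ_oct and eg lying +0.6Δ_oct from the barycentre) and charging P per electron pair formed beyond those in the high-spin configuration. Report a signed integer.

High-spin d⁶ fills as t₂g⁴ eg² with CFSE 4(−0.4) + 2(+0.6) = -0.4Δ_oct = -113 kJ/mol.
For low-spin the configuration is t₂g⁶ eg⁰: orbital energy -2.4 × 283 = -679 kJ/mol, and 2 additional pairs relative to high-spin add 680 kJ/mol, giving 1 kJ/mol.
The difference is 1 − (-113) = 114 kJ/mol, so high-spin lies lower.

114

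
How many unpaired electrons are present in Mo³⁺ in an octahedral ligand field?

Mo sits in group 6; removing 3 electrons leaves Mo³⁺ with 6 − 3 = 3 d electrons.
Configuration: t₂g³ eg⁰, giving 3 unpaired electrons.

3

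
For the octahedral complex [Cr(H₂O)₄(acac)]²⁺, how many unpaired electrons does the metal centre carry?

3

Ligand charges: 4×(+0) from H₂O and 1×(-1) from acac⁻ sum to -1; with overall charge +2, Cr is +3.
Cr is in group 6, so Cr³⁺ is d³ (6 − 3 = 3).
Configuration: t2g^3 e_g^0, giving 3 unpaired electrons.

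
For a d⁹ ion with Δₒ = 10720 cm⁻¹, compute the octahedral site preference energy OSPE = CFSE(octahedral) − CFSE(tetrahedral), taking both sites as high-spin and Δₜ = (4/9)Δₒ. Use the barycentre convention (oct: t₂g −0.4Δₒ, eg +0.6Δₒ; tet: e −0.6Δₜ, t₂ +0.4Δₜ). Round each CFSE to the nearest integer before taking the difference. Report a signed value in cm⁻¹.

-4526

In an octahedral site d⁹ (HS) is t₂g⁶ eg³, giving CFSE(oct) = -0.6Δₒ = -6432 cm⁻¹.
Tetrahedral: e⁴ t₂⁵, CFSE = 4(−0.6) + 5(+0.4) = -0.4Δₜ = -0.4 × (4/9) × 10720 = -1906 cm⁻¹.
OSPE = CFSE(oct) − CFSE(tet) = -6432 − (-1906) = -4526 cm⁻¹.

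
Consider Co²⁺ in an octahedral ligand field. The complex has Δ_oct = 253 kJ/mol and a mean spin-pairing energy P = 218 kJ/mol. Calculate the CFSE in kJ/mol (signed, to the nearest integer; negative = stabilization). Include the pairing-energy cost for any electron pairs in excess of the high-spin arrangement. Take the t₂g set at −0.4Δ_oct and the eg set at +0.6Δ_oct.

Co is in group 9, so Co²⁺ is d⁷ (9 − 2 = 7).
Since Δ_oct = 253 kJ/mol > P = 218 kJ/mol, the complex adopts the low-spin configuration.
That gives t₂g⁶ eg¹.
Orbital CFSE = -1.8Δ_oct = -1.8 × 253 = -455 kJ/mol.
Excess pairs vs high-spin: 3 − 2 = 1; pairing cost = +218 kJ/mol.
Net CFSE = -455 + 218 = -237 kJ/mol.

-237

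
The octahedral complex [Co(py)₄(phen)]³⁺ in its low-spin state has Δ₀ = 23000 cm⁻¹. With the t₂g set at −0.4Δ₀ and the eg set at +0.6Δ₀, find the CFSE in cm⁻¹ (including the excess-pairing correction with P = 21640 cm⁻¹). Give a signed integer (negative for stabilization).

-11920

Ligand charges: 4×(+0) from py and 1×(+0) from phen sum to +0; with overall charge +3, Co is +3.
Group 9 minus oxidation state +3 gives a d⁶ configuration for Co³⁺.
The d⁶ electrons fill as t₂g⁶ eg⁰.
CFSE(orbital) = 6×(-0.4Δ₀) + 0×(0.6Δ₀) = -2.4Δ₀; with Δ₀ = 23000 cm⁻¹ that is -55200 cm⁻¹.
Pairing penalty: 3 pairs vs 1 in the high-spin reference → 2 extra × P = 43280 cm⁻¹.
Net CFSE = -55200 + 43280 = -11920 cm⁻¹.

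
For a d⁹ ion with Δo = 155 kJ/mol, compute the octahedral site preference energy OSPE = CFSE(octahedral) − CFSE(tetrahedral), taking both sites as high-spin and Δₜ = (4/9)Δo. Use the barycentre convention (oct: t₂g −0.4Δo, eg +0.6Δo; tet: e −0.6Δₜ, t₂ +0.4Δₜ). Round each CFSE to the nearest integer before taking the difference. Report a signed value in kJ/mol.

Octahedral high-spin t₂g⁶ eg³: CFSE = -0.6 × 155 = -93 kJ/mol.
In a tetrahedral site the filling is e⁴ t₂⁵: CFSE(tet) = -0.4Δₜ = -0.4 × (4/9)(155) = -28 kJ/mol.
OSPE = -93 − (-28) = -65 kJ/mol.

-65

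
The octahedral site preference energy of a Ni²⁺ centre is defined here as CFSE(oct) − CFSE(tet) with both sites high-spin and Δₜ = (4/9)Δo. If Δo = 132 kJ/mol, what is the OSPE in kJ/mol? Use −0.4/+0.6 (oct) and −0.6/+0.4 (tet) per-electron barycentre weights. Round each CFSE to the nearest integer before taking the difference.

Ni sits in group 10; removing 2 electrons leaves Ni²⁺ with 10 − 2 = 8 d electrons.
Octahedral high-spin t₂g⁶ eg²: CFSE = -1.2 × 132 = -158 kJ/mol.
Tetrahedral: e⁴ t₂⁴, CFSE = 4(−0.6) + 4(+0.4) = -0.8Δₜ = -0.8 × (4/9) × 132 = -47 kJ/mol.
Subtracting, OSPE = -158 − (-47) = -111 kJ/mol.

-111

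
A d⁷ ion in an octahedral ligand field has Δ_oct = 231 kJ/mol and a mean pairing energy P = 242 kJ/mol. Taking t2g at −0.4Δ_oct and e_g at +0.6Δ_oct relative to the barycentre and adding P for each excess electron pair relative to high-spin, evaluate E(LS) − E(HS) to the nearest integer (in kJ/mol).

High-spin d⁷ fills as t2g^5 e_g^2 with CFSE 5(−0.4) + 2(+0.6) = -0.8Δ_oct = -185 kJ/mol.
Low-spin t2g^6 e_g^1 gives -1.8Δ_oct = -416 kJ/mol, but forming 1 extra pair costs 1P = 242 kJ/mol, so E(LS) = -416 + 242 = -174 kJ/mol.
Thus E(LS) − E(HS) = 11 kJ/mol.

11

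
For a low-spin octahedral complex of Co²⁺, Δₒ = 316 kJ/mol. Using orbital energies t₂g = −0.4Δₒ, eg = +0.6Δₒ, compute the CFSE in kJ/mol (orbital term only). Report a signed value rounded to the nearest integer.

Co sits in group 9; removing 2 electrons leaves Co²⁺ with 9 − 2 = 7 d electrons.
Configuration: t₂g⁶ eg¹.
CFSE(orbital) = 6×(-0.4Δₒ) + 1×(0.6Δₒ) = -1.8Δₒ; with Δₒ = 316 kJ/mol that is -569 kJ/mol.

-569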